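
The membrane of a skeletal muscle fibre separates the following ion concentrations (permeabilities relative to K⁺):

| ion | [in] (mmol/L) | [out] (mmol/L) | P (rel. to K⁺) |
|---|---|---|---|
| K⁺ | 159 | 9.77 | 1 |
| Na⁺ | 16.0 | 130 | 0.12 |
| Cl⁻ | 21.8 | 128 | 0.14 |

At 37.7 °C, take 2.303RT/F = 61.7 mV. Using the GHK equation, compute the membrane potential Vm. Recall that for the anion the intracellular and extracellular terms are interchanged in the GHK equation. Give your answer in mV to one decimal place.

-49.3 mV

Vm = 61.7 · log₁₀[(Σ P·[cation]ₒ + Σ P·[anion]ᵢ) / (Σ P·[cation]ᵢ + Σ P·[anion]ₒ)]
Numerator = 1×9.77 + 0.12×130 + 0.14×21.8 = 28.42
Denominator = 1×159 + 0.12×16.0 + 0.14×128 = 178.8
Vm = 61.7 · log₁₀(0.15892) = 61.7 × (-0.7988) = -49.29 mV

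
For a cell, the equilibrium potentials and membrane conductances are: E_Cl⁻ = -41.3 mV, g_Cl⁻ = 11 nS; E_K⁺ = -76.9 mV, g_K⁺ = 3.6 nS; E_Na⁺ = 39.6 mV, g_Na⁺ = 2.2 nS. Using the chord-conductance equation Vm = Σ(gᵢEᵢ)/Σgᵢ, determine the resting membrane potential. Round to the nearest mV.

-38 mV

Σ gᵢEᵢ = 11·(-41.3) + 3.6·(-76.9) + 2.2·(39.6) = -644.02
Σ gᵢ = 11 + 3.6 + 2.2 = 16.8
Vm = -644.02 / 16.8 = -38.33 mV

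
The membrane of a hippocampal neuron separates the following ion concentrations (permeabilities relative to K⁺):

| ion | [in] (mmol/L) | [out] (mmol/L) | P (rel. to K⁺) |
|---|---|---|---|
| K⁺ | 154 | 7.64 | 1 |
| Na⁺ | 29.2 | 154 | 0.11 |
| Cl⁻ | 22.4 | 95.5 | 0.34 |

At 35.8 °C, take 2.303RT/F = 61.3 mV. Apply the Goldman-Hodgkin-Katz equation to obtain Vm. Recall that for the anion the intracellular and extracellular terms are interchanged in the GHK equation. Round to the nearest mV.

-47 mV

Vm = 61.3 · log₁₀[(Σ P·[cation]ₒ + Σ P·[anion]ᵢ) / (Σ P·[cation]ᵢ + Σ P·[anion]ₒ)]
Numerator = 1×7.64 + 0.11×154 + 0.34×22.4 = 32.2
Denominator = 1×154 + 0.11×29.2 + 0.34×95.5 = 189.7
Vm = 61.3 · log₁₀(0.16974) = 61.3 × (-0.7702) = -47.21 mV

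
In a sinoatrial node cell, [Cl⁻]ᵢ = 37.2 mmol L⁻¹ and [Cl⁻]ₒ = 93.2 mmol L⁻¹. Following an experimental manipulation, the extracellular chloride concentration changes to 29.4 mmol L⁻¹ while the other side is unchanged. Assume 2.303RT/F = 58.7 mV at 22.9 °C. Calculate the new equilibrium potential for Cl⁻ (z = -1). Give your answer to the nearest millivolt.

After the shift: [Cl⁻]_out = 29.4, [Cl⁻]_in = 37.2 mmol L⁻¹.
E_new = (58.7/-1)·log₁₀(29.4/37.2) = -58.70 · (-0.1022) = 6.00 mV

6 mV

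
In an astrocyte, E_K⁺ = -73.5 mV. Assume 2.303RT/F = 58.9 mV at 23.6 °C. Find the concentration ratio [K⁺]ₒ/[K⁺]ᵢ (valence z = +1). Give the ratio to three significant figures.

log₁₀([out]/[in]) = E·z/(58.9) = -73.5 × 1 / 58.9 = -1.2479
[out]/[in] = 10^(-1.2479) = 0.05651

0.0565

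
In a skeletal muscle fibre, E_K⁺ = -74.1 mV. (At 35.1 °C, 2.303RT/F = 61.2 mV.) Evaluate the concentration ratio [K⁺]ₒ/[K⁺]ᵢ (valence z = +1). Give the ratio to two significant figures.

0.062

log₁₀([out]/[in]) = E·z/(61.2) = -74.1 × 1 / 61.2 = -1.2108
[out]/[in] = 10^(-1.2108) = 0.06155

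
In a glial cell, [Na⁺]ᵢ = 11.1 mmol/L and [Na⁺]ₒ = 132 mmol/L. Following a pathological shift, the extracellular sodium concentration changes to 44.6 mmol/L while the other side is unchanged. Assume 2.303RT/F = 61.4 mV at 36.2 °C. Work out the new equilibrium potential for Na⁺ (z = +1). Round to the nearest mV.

37 mV

After the shift: [Na⁺]_out = 44.6, [Na⁺]_in = 11.1 mmol/L.
E_new = (61.4/1)·log₁₀(44.6/11.1) = 61.40 · (0.6040) = 37.09 mV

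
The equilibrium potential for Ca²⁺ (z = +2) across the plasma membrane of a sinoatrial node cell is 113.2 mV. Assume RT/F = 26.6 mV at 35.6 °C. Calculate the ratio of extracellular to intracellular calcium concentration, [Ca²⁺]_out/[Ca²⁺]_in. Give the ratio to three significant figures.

4970

ln([out]/[in]) = E·z/(26.6) = 113.2 × 2 / 26.6 = 8.5113
[out]/[in] = e^(8.5113) = 4971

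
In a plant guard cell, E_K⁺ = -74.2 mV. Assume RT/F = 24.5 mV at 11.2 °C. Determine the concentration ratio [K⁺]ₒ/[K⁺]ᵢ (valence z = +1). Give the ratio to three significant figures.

0.0484

ln([out]/[in]) = E·z/(24.5) = -74.2 × 1 / 24.5 = -3.0286
[out]/[in] = e^(-3.0286) = 0.04838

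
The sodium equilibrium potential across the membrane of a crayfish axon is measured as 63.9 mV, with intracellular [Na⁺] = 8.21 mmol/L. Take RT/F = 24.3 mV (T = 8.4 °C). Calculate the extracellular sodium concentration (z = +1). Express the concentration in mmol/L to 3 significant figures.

Nernst: E = (24.3/1) · ln([out]/[in]), so ln([out]/[in]) = 63.9 × 1 / 24.3 = 2.6296.
[out]/[in] = e^(2.6296) = 13.87.
[out] = 13.87 × 8.21 = 113.9 mmol/L.

114 mmol/L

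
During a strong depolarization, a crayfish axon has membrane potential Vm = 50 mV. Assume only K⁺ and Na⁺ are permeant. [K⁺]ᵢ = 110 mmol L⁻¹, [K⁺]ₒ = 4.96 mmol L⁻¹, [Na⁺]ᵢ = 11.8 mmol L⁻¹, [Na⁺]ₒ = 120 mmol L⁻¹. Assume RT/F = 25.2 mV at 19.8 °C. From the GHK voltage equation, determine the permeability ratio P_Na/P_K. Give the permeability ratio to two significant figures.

Let α = P_Na/P_K. GHK: Vm = 25.2·ln[(Kₒ + α·Naₒ)/(Kᵢ + α·Naᵢ)].
e^(Vm/25.2) = e^(50.0/25.2) = 7.2727
So 7.2727·(Kᵢ + α·Naᵢ) = Kₒ + α·Naₒ → α = (7.2727·110.0 − 4.96) / (120.0 − 7.2727·11.8)
α = (800 − 4.96) / (120.0 − 85.82) = 795/34.18 = 23.26

23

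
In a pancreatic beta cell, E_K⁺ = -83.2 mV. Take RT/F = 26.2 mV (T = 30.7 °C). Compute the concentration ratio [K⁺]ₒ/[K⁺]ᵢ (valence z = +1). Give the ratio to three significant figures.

ln([out]/[in]) = E·z/(26.2) = -83.2 × 1 / 26.2 = -3.1756
[out]/[in] = e^(-3.1756) = 0.04177

0.0418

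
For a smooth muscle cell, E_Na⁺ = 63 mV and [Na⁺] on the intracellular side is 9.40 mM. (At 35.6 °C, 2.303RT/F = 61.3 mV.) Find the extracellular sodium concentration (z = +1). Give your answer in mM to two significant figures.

100 mM

Nernst: E = (61.3/1) · log₁₀([out]/[in]), so log₁₀([out]/[in]) = 63.0 × 1 / 61.3 = 1.0277.
[out]/[in] = 10^(1.0277) = 10.66.
[out] = 10.66 × 9.40 = 100.2 mM.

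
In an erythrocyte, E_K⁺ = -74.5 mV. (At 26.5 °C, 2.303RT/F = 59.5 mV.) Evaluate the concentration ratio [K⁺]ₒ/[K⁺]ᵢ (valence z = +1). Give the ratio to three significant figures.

log₁₀([out]/[in]) = E·z/(59.5) = -74.5 × 1 / 59.5 = -1.2521
[out]/[in] = 10^(-1.2521) = 0.05596

0.0560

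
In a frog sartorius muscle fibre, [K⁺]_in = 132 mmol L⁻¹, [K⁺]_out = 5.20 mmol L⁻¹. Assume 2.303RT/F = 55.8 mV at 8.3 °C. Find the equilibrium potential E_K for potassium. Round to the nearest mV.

-78 mV

E = (55.8/z) · log₁₀([K⁺]_out/[K⁺]_in) with z = +1.
= (55.8/1) · log₁₀(5.20/132) = 55.80 · log₁₀(0.03939)
= 55.80 · (-1.4046) = -78.38 mV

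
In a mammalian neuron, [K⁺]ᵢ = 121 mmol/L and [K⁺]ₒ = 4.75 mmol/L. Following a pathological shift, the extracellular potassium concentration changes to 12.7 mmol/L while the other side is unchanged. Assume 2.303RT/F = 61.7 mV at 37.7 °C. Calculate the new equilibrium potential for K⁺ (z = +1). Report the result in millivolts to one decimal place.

After the shift: [K⁺]_out = 12.7, [K⁺]_in = 121 mmol/L.
E_new = (61.7/1)·log₁₀(12.7/121) = 61.70 · (-0.9790) = -60.40 mV

-60.4 mV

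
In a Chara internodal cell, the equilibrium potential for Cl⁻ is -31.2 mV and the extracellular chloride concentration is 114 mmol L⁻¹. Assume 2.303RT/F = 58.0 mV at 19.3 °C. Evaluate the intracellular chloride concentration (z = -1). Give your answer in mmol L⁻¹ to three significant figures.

33.0 mmol L⁻¹

Nernst: E = (58.0/-1) · log₁₀([out]/[in]), so log₁₀([out]/[in]) = -31.2 × -1 / 58.0 = 0.5379.
[out]/[in] = 10^(0.5379) = 3.451.
[in] = 114 / 3.451 = 33.03 mmol L⁻¹.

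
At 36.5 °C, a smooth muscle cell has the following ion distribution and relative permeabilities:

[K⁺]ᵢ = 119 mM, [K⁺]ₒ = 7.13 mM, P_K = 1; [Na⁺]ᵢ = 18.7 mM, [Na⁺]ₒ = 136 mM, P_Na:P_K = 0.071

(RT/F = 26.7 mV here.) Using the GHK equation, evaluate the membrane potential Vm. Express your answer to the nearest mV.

Vm = 26.7 · ln[(Σ P·[cation]ₒ + Σ P·[anion]ᵢ) / (Σ P·[cation]ᵢ + Σ P·[anion]ₒ)]
Numerator = 1×7.13 + 0.071×136 = 16.79
Denominator = 1×119 + 0.071×18.7 = 120.3
Vm = 26.7 · ln(0.1395) = 26.7 × (-1.9697) = -52.59 mV

-53 mV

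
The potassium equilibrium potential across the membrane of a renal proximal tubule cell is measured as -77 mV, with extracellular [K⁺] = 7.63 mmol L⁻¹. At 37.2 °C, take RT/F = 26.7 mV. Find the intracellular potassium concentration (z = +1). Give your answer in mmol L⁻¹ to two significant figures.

140 mmol L⁻¹

Nernst: E = (26.7/1) · ln([out]/[in]), so ln([out]/[in]) = -77.0 × 1 / 26.7 = -2.8839.
[out]/[in] = e^(-2.8839) = 0.05592.
[in] = 7.63 / 0.05592 = 136.5 mmol L⁻¹.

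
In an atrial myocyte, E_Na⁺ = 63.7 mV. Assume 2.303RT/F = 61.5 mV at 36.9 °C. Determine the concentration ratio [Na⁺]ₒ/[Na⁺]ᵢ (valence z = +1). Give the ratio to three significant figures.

10.9

log₁₀([out]/[in]) = E·z/(61.5) = 63.7 × 1 / 61.5 = 1.0358
[out]/[in] = 10^(1.0358) = 10.86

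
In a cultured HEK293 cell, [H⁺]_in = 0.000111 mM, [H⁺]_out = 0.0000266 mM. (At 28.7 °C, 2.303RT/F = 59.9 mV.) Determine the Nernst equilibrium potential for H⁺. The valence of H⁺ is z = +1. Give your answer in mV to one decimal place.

-37.2 mV

E = (59.9/z) · log₁₀([H⁺]_out/[H⁺]_in) with z = +1.
= (59.9/1) · log₁₀(0.0000266/0.000111) = 59.90 · log₁₀(0.2396)
= 59.90 · (-0.6204) = -37.16 mV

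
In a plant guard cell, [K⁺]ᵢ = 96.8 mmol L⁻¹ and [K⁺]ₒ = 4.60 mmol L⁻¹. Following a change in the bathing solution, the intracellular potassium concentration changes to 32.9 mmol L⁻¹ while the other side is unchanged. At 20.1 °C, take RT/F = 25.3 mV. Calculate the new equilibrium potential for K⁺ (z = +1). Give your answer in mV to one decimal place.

After the shift: [K⁺]_out = 4.60, [K⁺]_in = 32.9 mmol L⁻¹.
E_new = (25.3/1)·ln(4.60/32.9) = 25.30 · (-1.9674) = -49.78 mV

-49.8 mV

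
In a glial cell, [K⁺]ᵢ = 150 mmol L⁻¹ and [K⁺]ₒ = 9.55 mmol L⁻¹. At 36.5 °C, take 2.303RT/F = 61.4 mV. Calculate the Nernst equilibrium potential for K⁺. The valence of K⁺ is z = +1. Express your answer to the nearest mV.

-73 mV

E = (61.4/z) · log₁₀([K⁺]_out/[K⁺]_in) with z = +1.
= (61.4/1) · log₁₀(9.55/150) = 61.40 · log₁₀(0.06367)
= 61.40 · (-1.1961) = -73.44 mV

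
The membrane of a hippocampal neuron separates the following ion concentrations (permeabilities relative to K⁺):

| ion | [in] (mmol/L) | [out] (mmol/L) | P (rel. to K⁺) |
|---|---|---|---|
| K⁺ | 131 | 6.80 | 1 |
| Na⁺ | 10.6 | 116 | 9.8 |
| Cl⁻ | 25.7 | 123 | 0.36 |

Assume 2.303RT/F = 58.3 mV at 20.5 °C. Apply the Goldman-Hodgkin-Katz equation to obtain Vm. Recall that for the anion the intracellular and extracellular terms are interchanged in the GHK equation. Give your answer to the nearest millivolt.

36 mV

Vm = 58.3 · log₁₀[(Σ P·[cation]ₒ + Σ P·[anion]ᵢ) / (Σ P·[cation]ᵢ + Σ P·[anion]ₒ)]
Numerator = 1×6.80 + 9.8×116 + 0.36×25.7 = 1153
Denominator = 1×131 + 9.8×10.6 + 0.36×123 = 279.2
Vm = 58.3 · log₁₀(4.1297) = 58.3 × (0.6159) = 35.91 mV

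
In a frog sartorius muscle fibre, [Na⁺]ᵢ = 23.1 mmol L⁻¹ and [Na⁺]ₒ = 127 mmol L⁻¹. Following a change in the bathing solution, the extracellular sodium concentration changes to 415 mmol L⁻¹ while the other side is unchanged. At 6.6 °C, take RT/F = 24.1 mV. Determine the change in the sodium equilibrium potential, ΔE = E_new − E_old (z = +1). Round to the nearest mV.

E_old = (24.1/1)·ln(127/23.1) = 41.07 mV
E_new = (24.1/1)·ln(415/23.1) = 69.61 mV
ΔE = 69.61 − (41.07) = 28.54 mV

29 mV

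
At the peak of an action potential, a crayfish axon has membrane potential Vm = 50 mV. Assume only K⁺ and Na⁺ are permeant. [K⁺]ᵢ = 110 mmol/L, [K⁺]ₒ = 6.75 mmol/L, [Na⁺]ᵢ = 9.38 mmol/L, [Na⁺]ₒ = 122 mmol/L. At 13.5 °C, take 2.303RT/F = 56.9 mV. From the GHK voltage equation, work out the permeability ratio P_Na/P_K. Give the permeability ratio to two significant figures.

Let α = P_Na/P_K. GHK: Vm = 56.9·log₁₀[(Kₒ + α·Naₒ)/(Kᵢ + α·Naᵢ)].
10^(Vm/56.9) = 10^(50.0/56.9) = 7.5637
So 7.5637·(Kᵢ + α·Naᵢ) = Kₒ + α·Naₒ → α = (7.5637·110.0 − 6.75) / (122.0 − 7.5637·9.38)
α = (832 − 6.75) / (122.0 − 70.95) = 825.3/51.05 = 16.16

16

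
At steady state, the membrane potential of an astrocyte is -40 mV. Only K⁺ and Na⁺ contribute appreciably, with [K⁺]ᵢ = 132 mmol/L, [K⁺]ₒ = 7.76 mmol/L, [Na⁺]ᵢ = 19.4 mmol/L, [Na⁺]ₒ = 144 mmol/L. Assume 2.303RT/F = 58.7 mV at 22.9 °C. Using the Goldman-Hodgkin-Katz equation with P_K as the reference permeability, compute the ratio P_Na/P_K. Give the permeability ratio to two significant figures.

Let α = P_Na/P_K. GHK: Vm = 58.7·log₁₀[(Kₒ + α·Naₒ)/(Kᵢ + α·Naᵢ)].
10^(Vm/58.7) = 10^(-40.0/58.7) = 0.20824
So 0.20824·(Kᵢ + α·Naᵢ) = Kₒ + α·Naₒ → α = (0.20824·132.0 − 7.76) / (144.0 − 0.20824·19.4)
α = (27.49 − 7.76) / (144.0 − 4.04) = 19.73/140 = 0.141

0.14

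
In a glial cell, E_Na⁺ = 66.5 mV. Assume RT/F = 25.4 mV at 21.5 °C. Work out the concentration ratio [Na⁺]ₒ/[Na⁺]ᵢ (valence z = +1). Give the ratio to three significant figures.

ln([out]/[in]) = E·z/(25.4) = 66.5 × 1 / 25.4 = 2.6181
[out]/[in] = e^(2.6181) = 13.71

13.7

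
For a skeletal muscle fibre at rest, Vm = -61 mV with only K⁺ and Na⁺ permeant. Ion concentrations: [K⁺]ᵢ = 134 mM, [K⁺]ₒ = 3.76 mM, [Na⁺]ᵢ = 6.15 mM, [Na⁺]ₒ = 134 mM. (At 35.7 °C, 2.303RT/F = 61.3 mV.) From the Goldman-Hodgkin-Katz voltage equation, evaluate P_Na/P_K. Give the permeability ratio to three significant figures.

Let α = P_Na/P_K. GHK: Vm = 61.3·log₁₀[(Kₒ + α·Naₒ)/(Kᵢ + α·Naᵢ)].
10^(Vm/61.3) = 10^(-61.0/61.3) = 0.10113
So 0.10113·(Kᵢ + α·Naᵢ) = Kₒ + α·Naₒ → α = (0.10113·134.0 − 3.76) / (134.0 − 0.10113·6.15)
α = (13.55 − 3.76) / (134.0 − 0.622) = 9.792/133.4 = 0.07341

0.0734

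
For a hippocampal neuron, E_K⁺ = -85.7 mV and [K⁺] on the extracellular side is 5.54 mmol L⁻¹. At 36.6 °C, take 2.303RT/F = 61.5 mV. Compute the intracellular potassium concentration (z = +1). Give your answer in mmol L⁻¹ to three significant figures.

Nernst: E = (61.5/1) · log₁₀([out]/[in]), so log₁₀([out]/[in]) = -85.7 × 1 / 61.5 = -1.3935.
[out]/[in] = 10^(-1.3935) = 0.04041.
[in] = 5.54 / 0.04041 = 137.1 mmol L⁻¹.

137 mmol L⁻¹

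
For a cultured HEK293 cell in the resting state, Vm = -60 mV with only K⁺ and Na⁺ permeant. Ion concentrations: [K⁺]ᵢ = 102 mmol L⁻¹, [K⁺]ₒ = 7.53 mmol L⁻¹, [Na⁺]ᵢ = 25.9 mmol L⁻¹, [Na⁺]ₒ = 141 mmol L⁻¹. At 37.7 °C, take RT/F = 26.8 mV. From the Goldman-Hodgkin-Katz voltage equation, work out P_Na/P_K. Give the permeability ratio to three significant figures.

0.0242

Let α = P_Na/P_K. GHK: Vm = 26.8·ln[(Kₒ + α·Naₒ)/(Kᵢ + α·Naᵢ)].
e^(Vm/26.8) = e^(-60.0/26.8) = 0.10659
So 0.10659·(Kᵢ + α·Naᵢ) = Kₒ + α·Naₒ → α = (0.10659·102.0 − 7.53) / (141.0 − 0.10659·25.9)
α = (10.87 − 7.53) / (141.0 − 2.761) = 3.342/138.2 = 0.02417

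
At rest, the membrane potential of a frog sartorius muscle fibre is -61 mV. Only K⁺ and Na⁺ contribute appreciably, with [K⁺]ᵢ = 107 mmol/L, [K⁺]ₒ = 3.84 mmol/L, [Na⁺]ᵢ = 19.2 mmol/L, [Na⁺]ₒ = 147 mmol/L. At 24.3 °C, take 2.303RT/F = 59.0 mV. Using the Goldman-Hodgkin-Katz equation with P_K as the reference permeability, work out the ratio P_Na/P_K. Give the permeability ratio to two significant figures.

Let α = P_Na/P_K. GHK: Vm = 59.0·log₁₀[(Kₒ + α·Naₒ)/(Kᵢ + α·Naᵢ)].
10^(Vm/59.0) = 10^(-61.0/59.0) = 0.092491
So 0.092491·(Kᵢ + α·Naᵢ) = Kₒ + α·Naₒ → α = (0.092491·107.0 − 3.84) / (147.0 − 0.092491·19.2)
α = (9.897 − 3.84) / (147.0 − 1.776) = 6.057/145.2 = 0.04171

0.042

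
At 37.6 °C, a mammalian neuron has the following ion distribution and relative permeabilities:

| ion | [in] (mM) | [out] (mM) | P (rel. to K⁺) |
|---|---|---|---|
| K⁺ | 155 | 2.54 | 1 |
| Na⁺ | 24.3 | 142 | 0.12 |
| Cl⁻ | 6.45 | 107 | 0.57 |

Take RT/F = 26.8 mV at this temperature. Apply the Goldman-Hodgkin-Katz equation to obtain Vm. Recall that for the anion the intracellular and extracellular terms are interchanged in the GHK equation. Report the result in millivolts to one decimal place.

Vm = 26.8 · ln[(Σ P·[cation]ₒ + Σ P·[anion]ᵢ) / (Σ P·[cation]ᵢ + Σ P·[anion]ₒ)]
Numerator = 1×2.54 + 0.12×142 + 0.57×6.45 = 23.26
Denominator = 1×155 + 0.12×24.3 + 0.57×107 = 218.9
Vm = 26.8 · ln(0.10624) = 26.8 × (-2.2421) = -60.09 mV

-60.1 mV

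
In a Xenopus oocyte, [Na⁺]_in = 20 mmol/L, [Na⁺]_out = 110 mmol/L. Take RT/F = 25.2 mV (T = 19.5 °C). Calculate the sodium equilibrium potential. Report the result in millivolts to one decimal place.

E = (25.2/z) · ln([Na⁺]_out/[Na⁺]_in) with z = +1.
= (25.2/1) · ln(110/20) = 25.20 · ln(5.5)
= 25.20 · (1.7047) = 42.96 mV

43.0 mV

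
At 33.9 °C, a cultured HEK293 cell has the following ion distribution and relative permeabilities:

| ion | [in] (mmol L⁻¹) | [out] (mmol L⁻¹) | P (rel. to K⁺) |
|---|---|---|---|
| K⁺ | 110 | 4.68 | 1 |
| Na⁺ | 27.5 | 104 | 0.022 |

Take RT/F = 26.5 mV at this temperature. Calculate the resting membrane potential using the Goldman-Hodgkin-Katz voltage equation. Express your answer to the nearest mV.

-73 mV

Vm = 26.5 · ln[(Σ P·[cation]ₒ + Σ P·[anion]ᵢ) / (Σ P·[cation]ᵢ + Σ P·[anion]ₒ)]
Numerator = 1×4.68 + 0.022×104 = 6.968
Denominator = 1×110 + 0.022×27.5 = 110.6
Vm = 26.5 · ln(0.062999) = 26.5 × (-2.7646) = -73.26 mV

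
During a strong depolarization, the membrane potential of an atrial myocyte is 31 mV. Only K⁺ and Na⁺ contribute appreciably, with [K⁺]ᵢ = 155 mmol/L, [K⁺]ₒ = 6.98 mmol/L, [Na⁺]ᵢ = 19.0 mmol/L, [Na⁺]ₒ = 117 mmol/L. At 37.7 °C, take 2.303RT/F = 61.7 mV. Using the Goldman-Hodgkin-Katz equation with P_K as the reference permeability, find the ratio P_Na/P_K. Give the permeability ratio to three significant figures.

8.59

Let α = P_Na/P_K. GHK: Vm = 61.7·log₁₀[(Kₒ + α·Naₒ)/(Kᵢ + α·Naᵢ)].
10^(Vm/61.7) = 10^(31.0/61.7) = 3.18
So 3.18·(Kᵢ + α·Naᵢ) = Kₒ + α·Naₒ → α = (3.18·155.0 − 6.98) / (117.0 − 3.18·19.0)
α = (492.9 − 6.98) / (117.0 − 60.42) = 485.9/56.58 = 8.588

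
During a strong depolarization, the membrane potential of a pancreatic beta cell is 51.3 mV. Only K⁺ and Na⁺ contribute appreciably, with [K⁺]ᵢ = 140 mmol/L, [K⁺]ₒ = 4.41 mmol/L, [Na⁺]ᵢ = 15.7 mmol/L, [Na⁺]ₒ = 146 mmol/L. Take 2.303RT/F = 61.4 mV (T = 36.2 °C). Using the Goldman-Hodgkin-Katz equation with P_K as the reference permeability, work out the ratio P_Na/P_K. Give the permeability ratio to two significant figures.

25

Let α = P_Na/P_K. GHK: Vm = 61.4·log₁₀[(Kₒ + α·Naₒ)/(Kᵢ + α·Naᵢ)].
10^(Vm/61.4) = 10^(51.3/61.4) = 6.8471
So 6.8471·(Kᵢ + α·Naᵢ) = Kₒ + α·Naₒ → α = (6.8471·140.0 − 4.41) / (146.0 − 6.8471·15.7)
α = (958.6 − 4.41) / (146.0 − 107.5) = 954.2/38.5 = 24.78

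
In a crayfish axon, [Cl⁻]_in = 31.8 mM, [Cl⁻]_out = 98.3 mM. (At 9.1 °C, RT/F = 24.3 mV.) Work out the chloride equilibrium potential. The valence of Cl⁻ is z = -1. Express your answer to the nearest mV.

E = (24.3/z) · ln([Cl⁻]_out/[Cl⁻]_in) with z = -1.
For an anion, dividing by z = -1 reverses the sign.
= (24.3/-1) · ln(98.3/31.8) = -24.30 · ln(3.091)
= -24.30 · (1.1286) = -27.42 mV

-27 mV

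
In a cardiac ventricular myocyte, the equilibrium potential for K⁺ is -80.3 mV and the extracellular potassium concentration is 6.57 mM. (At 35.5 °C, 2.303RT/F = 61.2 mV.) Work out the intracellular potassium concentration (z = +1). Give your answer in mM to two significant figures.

130 mM

Nernst: E = (61.2/1) · log₁₀([out]/[in]), so log₁₀([out]/[in]) = -80.3 × 1 / 61.2 = -1.3121.
[out]/[in] = 10^(-1.3121) = 0.04874.
[in] = 6.57 / 0.04874 = 134.8 mM.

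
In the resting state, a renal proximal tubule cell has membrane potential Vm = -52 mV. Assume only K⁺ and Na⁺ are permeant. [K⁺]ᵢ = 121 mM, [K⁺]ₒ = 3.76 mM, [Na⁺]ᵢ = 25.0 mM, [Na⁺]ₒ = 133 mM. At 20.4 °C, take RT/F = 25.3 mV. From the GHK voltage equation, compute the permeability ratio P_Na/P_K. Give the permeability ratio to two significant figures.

0.090

Let α = P_Na/P_K. GHK: Vm = 25.3·ln[(Kₒ + α·Naₒ)/(Kᵢ + α·Naᵢ)].
e^(Vm/25.3) = e^(-52.0/25.3) = 0.12805
So 0.12805·(Kᵢ + α·Naᵢ) = Kₒ + α·Naₒ → α = (0.12805·121.0 − 3.76) / (133.0 − 0.12805·25.0)
α = (15.49 − 3.76) / (133.0 − 3.201) = 11.73/129.8 = 0.0904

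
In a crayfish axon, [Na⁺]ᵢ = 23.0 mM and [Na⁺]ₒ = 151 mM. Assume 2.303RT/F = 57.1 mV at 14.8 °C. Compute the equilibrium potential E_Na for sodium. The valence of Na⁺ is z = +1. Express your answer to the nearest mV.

E = (57.1/z) · log₁₀([Na⁺]_out/[Na⁺]_in) with z = +1.
= (57.1/1) · log₁₀(151/23.0) = 57.10 · log₁₀(6.565)
= 57.10 · (0.8172) = 46.66 mV

47 mV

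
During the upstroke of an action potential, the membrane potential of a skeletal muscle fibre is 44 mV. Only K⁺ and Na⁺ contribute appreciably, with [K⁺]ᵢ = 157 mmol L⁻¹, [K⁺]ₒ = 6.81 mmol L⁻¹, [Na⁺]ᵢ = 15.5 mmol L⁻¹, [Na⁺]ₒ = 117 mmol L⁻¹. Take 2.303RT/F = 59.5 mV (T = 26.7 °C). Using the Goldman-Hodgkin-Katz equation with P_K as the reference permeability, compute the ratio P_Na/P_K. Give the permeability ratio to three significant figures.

26.8

Let α = P_Na/P_K. GHK: Vm = 59.5·log₁₀[(Kₒ + α·Naₒ)/(Kᵢ + α·Naᵢ)].
10^(Vm/59.5) = 10^(44.0/59.5) = 5.489
So 5.489·(Kᵢ + α·Naᵢ) = Kₒ + α·Naₒ → α = (5.489·157.0 − 6.81) / (117.0 − 5.489·15.5)
α = (861.8 − 6.81) / (117.0 − 85.08) = 855/31.92 = 26.78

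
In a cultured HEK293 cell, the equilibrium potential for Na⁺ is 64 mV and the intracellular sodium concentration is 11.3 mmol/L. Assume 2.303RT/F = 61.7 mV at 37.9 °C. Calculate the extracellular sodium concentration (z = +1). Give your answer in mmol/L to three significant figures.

Nernst: E = (61.7/1) · log₁₀([out]/[in]), so log₁₀([out]/[in]) = 64.0 × 1 / 61.7 = 1.0373.
[out]/[in] = 10^(1.0373) = 10.9.
[out] = 10.9 × 11.3 = 123.1 mmol/L.

123 mmol/L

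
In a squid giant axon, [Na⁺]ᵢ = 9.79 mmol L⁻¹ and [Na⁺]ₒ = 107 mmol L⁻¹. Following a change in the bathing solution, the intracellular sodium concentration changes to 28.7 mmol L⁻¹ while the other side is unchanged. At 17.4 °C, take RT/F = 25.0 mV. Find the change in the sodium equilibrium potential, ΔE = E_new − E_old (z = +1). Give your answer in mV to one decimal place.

-26.9 mV

E_old = (25.0/1)·ln(107/9.79) = 59.79 mV
E_new = (25.0/1)·ln(107/28.7) = 32.90 mV
ΔE = 32.90 − (59.79) = -26.89 mV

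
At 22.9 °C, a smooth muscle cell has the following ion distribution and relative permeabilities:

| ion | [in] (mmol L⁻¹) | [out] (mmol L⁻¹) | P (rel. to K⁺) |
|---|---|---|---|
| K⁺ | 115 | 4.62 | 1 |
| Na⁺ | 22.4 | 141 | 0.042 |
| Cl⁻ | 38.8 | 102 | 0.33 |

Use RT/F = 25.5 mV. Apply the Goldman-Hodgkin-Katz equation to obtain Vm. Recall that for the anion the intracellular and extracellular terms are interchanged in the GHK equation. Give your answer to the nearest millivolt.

Vm = 25.5 · ln[(Σ P·[cation]ₒ + Σ P·[anion]ᵢ) / (Σ P·[cation]ᵢ + Σ P·[anion]ₒ)]
Numerator = 1×4.62 + 0.042×141 + 0.33×38.8 = 23.35
Denominator = 1×115 + 0.042×22.4 + 0.33×102 = 149.6
Vm = 25.5 · ln(0.15606) = 25.5 × (-1.8575) = -47.37 mV

-47 mV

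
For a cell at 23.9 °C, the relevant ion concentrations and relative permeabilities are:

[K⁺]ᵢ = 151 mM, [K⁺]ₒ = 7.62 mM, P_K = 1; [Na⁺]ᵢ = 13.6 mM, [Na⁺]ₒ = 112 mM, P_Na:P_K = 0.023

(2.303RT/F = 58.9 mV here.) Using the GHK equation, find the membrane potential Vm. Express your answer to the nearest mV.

Vm = 58.9 · log₁₀[(Σ P·[cation]ₒ + Σ P·[anion]ᵢ) / (Σ P·[cation]ᵢ + Σ P·[anion]ₒ)]
Numerator = 1×7.62 + 0.023×112 = 10.2
Denominator = 1×151 + 0.023×13.6 = 151.3
Vm = 58.9 · log₁₀(0.067384) = 58.9 × (-1.1714) = -69.00 mV

-69 mV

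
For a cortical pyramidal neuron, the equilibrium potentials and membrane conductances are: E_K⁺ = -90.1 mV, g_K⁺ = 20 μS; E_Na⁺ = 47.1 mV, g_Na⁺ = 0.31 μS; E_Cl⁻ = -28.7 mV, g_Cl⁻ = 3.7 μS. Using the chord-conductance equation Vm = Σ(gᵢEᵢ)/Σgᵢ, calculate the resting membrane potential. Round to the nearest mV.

-79 mV

Σ gᵢEᵢ = 20·(-90.1) + 0.31·(47.1) + 3.7·(-28.7) = -1893.59
Σ gᵢ = 20 + 0.31 + 3.7 = 24.01
Vm = -1893.59 / 24.01 = -78.87 mV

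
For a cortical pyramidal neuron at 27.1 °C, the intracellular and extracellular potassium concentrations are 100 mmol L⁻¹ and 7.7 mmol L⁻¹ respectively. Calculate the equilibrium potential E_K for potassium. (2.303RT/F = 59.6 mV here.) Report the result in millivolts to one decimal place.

-66.4 mV

E = (59.6/z) · log₁₀([K⁺]_out/[K⁺]_in) with z = +1.
= (59.6/1) · log₁₀(7.7/100) = 59.60 · log₁₀(0.077)
= 59.60 · (-1.1135) = -66.37 mV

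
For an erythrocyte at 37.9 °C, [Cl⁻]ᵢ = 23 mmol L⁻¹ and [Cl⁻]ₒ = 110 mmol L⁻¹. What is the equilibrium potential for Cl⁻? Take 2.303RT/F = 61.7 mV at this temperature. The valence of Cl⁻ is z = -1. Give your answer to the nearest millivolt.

-42 mV

E = (61.7/z) · log₁₀([Cl⁻]_out/[Cl⁻]_in) with z = -1.
For an anion, dividing by z = -1 reverses the sign.
= (61.7/-1) · log₁₀(110/23) = -61.70 · log₁₀(4.783)
= -61.70 · (0.6797) = -41.94 mV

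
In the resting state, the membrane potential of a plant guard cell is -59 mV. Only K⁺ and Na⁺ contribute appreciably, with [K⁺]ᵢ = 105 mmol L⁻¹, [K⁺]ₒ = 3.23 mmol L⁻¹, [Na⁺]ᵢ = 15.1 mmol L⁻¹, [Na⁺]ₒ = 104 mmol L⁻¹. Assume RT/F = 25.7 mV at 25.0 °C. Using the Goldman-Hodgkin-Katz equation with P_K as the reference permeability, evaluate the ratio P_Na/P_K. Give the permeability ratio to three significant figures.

0.0716

Let α = P_Na/P_K. GHK: Vm = 25.7·ln[(Kₒ + α·Naₒ)/(Kᵢ + α·Naᵢ)].
e^(Vm/25.7) = e^(-59.0/25.7) = 0.10069
So 0.10069·(Kᵢ + α·Naᵢ) = Kₒ + α·Naₒ → α = (0.10069·105.0 − 3.23) / (104.0 − 0.10069·15.1)
α = (10.57 − 3.23) / (104.0 − 1.52) = 7.342/102.5 = 0.07165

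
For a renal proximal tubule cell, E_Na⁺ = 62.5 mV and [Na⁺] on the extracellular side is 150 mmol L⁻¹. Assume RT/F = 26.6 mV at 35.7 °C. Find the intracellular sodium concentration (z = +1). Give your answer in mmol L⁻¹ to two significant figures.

Nernst: E = (26.6/1) · ln([out]/[in]), so ln([out]/[in]) = 62.5 × 1 / 26.6 = 2.3496.
[out]/[in] = e^(2.3496) = 10.48.
[in] = 150 / 10.48 = 14.31 mmol L⁻¹.

14 mmol L⁻¹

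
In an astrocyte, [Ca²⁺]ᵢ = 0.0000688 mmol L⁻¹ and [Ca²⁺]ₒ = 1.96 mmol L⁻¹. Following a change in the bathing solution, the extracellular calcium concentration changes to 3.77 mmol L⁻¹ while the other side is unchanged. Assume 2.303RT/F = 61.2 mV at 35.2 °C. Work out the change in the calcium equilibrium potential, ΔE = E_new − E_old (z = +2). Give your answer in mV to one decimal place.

8.7 mV

E_old = (61.2/2)·log₁₀(1.96/0.0000688) = 136.31 mV
E_new = (61.2/2)·log₁₀(3.77/0.0000688) = 145.01 mV
ΔE = 145.01 − (136.31) = 8.69 mV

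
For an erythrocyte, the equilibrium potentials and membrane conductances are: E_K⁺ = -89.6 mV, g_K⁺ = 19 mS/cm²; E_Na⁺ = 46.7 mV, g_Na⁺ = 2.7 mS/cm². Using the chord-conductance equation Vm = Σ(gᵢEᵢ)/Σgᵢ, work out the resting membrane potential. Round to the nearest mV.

Σ gᵢEᵢ = 19·(-89.6) + 2.7·(46.7) = -1576.31
Σ gᵢ = 19 + 2.7 = 21.7
Vm = -1576.31 / 21.7 = -72.64 mV

-73 mV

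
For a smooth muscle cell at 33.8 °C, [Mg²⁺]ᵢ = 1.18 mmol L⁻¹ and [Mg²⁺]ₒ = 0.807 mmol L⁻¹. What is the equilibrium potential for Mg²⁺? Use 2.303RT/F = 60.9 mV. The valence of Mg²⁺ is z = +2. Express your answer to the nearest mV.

-5 mV

E = (60.9/z) · log₁₀([Mg²⁺]_out/[Mg²⁺]_in) with z = +2.
= (60.9/2) · log₁₀(0.807/1.18) = 30.45 · log₁₀(0.6839)
= 30.45 · (-0.1650) = -5.02 mV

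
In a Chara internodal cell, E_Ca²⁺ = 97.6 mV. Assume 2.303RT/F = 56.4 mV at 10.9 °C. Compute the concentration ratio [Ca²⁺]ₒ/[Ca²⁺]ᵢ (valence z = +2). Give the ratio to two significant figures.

log₁₀([out]/[in]) = E·z/(56.4) = 97.6 × 2 / 56.4 = 3.4610
[out]/[in] = 10^(3.4610) = 2891

2900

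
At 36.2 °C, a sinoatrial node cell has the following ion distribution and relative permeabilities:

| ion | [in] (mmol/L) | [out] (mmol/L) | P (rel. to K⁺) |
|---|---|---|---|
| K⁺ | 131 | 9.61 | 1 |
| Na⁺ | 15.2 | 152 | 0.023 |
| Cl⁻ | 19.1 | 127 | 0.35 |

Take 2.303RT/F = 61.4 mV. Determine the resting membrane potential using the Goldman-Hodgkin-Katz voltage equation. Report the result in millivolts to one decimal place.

Vm = 61.4 · log₁₀[(Σ P·[cation]ₒ + Σ P·[anion]ᵢ) / (Σ P·[cation]ᵢ + Σ P·[anion]ₒ)]
Numerator = 1×9.61 + 0.023×152 + 0.35×19.1 = 19.79
Denominator = 1×131 + 0.023×15.2 + 0.35×127 = 175.8
Vm = 61.4 · log₁₀(0.11258) = 61.4 × (-0.9486) = -58.24 mV

-58.2 mV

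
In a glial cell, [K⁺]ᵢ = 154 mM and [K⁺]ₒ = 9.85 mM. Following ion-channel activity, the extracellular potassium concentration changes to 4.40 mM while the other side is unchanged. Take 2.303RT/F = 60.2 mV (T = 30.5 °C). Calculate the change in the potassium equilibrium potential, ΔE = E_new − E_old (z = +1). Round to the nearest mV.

-21 mV

E_old = (60.2/1)·log₁₀(9.85/154) = -71.88 mV
E_new = (60.2/1)·log₁₀(4.40/154) = -92.95 mV
ΔE = -92.95 − (-71.88) = -21.07 mV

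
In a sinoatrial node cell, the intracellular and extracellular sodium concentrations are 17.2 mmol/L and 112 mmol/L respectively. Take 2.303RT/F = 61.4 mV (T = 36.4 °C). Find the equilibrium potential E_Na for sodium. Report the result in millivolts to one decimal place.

E = (61.4/z) · log₁₀([Na⁺]_out/[Na⁺]_in) with z = +1.
= (61.4/1) · log₁₀(112/17.2) = 61.40 · log₁₀(6.512)
= 61.40 · (0.8137) = 49.96 mV

50.0 mV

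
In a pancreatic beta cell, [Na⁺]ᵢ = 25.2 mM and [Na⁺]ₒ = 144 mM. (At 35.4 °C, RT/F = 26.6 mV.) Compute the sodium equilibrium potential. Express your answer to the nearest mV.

E = (26.6/z) · ln([Na⁺]_out/[Na⁺]_in) with z = +1.
= (26.6/1) · ln(144/25.2) = 26.60 · ln(5.714)
= 26.60 · (1.7430) = 46.36 mV

46 mV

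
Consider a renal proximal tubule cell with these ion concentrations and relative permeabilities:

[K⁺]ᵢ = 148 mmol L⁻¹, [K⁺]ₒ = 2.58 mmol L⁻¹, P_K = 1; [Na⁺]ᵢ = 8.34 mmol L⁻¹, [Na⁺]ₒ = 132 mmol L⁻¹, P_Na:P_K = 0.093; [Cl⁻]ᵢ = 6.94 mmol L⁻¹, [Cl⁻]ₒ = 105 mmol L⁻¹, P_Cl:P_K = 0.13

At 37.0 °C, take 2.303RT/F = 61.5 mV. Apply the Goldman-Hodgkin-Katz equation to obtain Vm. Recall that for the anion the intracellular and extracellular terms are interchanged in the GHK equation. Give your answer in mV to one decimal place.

-62.3 mV

Vm = 61.5 · log₁₀[(Σ P·[cation]ₒ + Σ P·[anion]ᵢ) / (Σ P·[cation]ᵢ + Σ P·[anion]ₒ)]
Numerator = 1×2.58 + 0.093×132 + 0.13×6.94 = 15.76
Denominator = 1×148 + 0.093×8.34 + 0.13×105 = 162.4
Vm = 61.5 · log₁₀(0.097018) = 61.5 × (-1.0131) = -62.31 mV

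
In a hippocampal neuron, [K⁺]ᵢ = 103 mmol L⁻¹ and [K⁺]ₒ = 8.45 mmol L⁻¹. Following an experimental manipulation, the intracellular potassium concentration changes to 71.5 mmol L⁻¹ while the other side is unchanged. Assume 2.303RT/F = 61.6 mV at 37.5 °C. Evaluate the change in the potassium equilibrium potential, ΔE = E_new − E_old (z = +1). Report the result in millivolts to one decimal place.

E_old = (61.6/1)·log₁₀(8.45/103) = -66.90 mV
E_new = (61.6/1)·log₁₀(8.45/71.5) = -57.13 mV
ΔE = -57.13 − (-66.90) = 9.77 mV

9.8 mV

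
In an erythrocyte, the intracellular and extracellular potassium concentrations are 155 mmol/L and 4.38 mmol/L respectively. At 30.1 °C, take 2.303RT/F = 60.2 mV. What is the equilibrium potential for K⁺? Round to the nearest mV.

E = (60.2/z) · log₁₀([K⁺]_out/[K⁺]_in) with z = +1.
= (60.2/1) · log₁₀(4.38/155) = 60.20 · log₁₀(0.02826)
= 60.20 · (-1.5489) = -93.24 mV

-93 mV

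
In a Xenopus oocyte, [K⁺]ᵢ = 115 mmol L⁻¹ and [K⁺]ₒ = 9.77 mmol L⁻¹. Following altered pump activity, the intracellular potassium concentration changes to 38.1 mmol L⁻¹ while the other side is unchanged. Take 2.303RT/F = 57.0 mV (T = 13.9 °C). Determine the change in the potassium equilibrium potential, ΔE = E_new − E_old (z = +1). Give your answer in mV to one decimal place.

27.3 mV

E_old = (57.0/1)·log₁₀(9.77/115) = -61.04 mV
E_new = (57.0/1)·log₁₀(9.77/38.1) = -33.69 mV
ΔE = -33.69 − (-61.04) = 27.35 mV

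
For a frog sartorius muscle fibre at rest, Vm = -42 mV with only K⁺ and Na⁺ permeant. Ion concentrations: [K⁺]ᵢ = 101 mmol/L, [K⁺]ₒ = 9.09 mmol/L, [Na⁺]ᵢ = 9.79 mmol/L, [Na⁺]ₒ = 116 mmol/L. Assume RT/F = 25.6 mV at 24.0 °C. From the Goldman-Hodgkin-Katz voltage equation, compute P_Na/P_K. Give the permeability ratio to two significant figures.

Let α = P_Na/P_K. GHK: Vm = 25.6·ln[(Kₒ + α·Naₒ)/(Kᵢ + α·Naᵢ)].
e^(Vm/25.6) = e^(-42.0/25.6) = 0.19386
So 0.19386·(Kᵢ + α·Naᵢ) = Kₒ + α·Naₒ → α = (0.19386·101.0 − 9.09) / (116.0 − 0.19386·9.79)
α = (19.58 − 9.09) / (116.0 − 1.898) = 10.49/114.1 = 0.09193

0.092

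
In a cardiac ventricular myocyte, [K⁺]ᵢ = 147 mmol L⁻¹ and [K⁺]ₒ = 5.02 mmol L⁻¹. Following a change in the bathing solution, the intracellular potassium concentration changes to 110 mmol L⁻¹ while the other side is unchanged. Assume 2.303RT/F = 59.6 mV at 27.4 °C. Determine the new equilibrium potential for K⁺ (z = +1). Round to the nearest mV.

After the shift: [K⁺]_out = 5.02, [K⁺]_in = 110 mmol L⁻¹.
E_new = (59.6/1)·log₁₀(5.02/110) = 59.60 · (-1.3407) = -79.91 mV

-80 mV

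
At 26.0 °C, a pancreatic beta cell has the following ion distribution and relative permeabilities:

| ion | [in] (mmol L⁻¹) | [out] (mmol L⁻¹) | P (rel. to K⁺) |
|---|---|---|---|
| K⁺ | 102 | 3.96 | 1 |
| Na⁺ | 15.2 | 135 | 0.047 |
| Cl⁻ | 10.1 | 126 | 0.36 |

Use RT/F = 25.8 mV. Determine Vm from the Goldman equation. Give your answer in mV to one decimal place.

Vm = 25.8 · ln[(Σ P·[cation]ₒ + Σ P·[anion]ᵢ) / (Σ P·[cation]ᵢ + Σ P·[anion]ₒ)]
Numerator = 1×3.96 + 0.047×135 + 0.36×10.1 = 13.94
Denominator = 1×102 + 0.047×15.2 + 0.36×126 = 148.1
Vm = 25.8 · ln(0.094149) = 25.8 × (-2.3629) = -60.96 mV

-61.0 mV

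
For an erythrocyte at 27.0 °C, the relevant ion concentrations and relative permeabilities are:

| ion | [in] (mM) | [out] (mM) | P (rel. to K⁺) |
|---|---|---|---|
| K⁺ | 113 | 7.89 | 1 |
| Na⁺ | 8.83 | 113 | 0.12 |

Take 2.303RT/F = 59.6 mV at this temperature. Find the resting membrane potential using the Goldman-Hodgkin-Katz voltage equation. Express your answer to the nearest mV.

Vm = 59.6 · log₁₀[(Σ P·[cation]ₒ + Σ P·[anion]ᵢ) / (Σ P·[cation]ᵢ + Σ P·[anion]ₒ)]
Numerator = 1×7.89 + 0.12×113 = 21.45
Denominator = 1×113 + 0.12×8.83 = 114.1
Vm = 59.6 · log₁₀(0.18806) = 59.6 × (-0.7257) = -43.25 mV

-43 mV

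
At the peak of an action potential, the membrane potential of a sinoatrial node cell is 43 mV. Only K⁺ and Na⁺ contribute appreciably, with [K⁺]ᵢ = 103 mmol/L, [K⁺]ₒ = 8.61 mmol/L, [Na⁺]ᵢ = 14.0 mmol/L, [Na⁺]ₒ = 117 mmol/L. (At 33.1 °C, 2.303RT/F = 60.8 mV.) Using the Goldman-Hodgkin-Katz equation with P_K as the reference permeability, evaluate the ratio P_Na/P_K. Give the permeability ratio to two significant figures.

11

Let α = P_Na/P_K. GHK: Vm = 60.8·log₁₀[(Kₒ + α·Naₒ)/(Kᵢ + α·Naᵢ)].
10^(Vm/60.8) = 10^(43.0/60.8) = 5.0961
So 5.0961·(Kᵢ + α·Naᵢ) = Kₒ + α·Naₒ → α = (5.0961·103.0 − 8.61) / (117.0 − 5.0961·14.0)
α = (524.9 − 8.61) / (117.0 − 71.35) = 516.3/45.65 = 11.31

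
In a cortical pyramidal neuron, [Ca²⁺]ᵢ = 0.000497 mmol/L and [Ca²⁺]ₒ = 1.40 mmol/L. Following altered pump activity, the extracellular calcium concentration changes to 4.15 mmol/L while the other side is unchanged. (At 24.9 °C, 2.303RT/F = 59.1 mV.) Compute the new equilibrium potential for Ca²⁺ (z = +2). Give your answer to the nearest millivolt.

116 mV

After the shift: [Ca²⁺]_out = 4.15, [Ca²⁺]_in = 0.000497 mmol/L.
E_new = (59.1/2)·log₁₀(4.15/0.000497) = 29.55 · (3.9217) = 115.89 mV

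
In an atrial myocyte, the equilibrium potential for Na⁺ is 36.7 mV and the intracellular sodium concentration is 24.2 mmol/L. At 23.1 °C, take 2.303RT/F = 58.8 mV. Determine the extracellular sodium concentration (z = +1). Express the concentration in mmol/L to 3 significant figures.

Nernst: E = (58.8/1) · log₁₀([out]/[in]), so log₁₀([out]/[in]) = 36.7 × 1 / 58.8 = 0.6241.
[out]/[in] = 10^(0.6241) = 4.209.
[out] = 4.209 × 24.2 = 101.9 mmol/L.

102 mmol/L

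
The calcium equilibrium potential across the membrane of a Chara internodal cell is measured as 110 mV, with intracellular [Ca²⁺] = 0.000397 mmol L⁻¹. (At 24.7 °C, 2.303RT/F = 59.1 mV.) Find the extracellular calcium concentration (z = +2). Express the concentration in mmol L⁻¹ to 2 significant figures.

Nernst: E = (59.1/2) · log₁₀([out]/[in]), so log₁₀([out]/[in]) = 110.0 × 2 / 59.1 = 3.7225.
[out]/[in] = 10^(3.7225) = 5278.
[out] = 5278 × 0.000397 = 2.096 mmol L⁻¹.

2.1 mmol L⁻¹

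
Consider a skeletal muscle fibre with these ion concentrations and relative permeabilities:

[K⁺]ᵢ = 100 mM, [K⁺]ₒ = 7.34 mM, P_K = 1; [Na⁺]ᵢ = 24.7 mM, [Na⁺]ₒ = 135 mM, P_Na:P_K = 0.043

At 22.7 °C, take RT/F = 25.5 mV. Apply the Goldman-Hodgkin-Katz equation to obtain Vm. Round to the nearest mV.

Vm = 25.5 · ln[(Σ P·[cation]ₒ + Σ P·[anion]ᵢ) / (Σ P·[cation]ᵢ + Σ P·[anion]ₒ)]
Numerator = 1×7.34 + 0.043×135 = 13.14
Denominator = 1×100 + 0.043×24.7 = 101.1
Vm = 25.5 · ln(0.13007) = 25.5 × (-2.0397) = -52.01 mV

-52 mV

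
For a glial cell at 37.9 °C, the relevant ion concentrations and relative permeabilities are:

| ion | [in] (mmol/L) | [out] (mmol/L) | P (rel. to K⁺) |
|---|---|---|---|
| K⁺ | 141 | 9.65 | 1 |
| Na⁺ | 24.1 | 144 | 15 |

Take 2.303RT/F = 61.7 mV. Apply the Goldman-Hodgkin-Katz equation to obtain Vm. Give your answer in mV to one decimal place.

39.2 mV

Vm = 61.7 · log₁₀[(Σ P·[cation]ₒ + Σ P·[anion]ᵢ) / (Σ P·[cation]ᵢ + Σ P·[anion]ₒ)]
Numerator = 1×9.65 + 15×144 = 2170
Denominator = 1×141 + 15×24.1 = 502.5
Vm = 61.7 · log₁₀(4.3177) = 61.7 × (0.6353) = 39.20 mV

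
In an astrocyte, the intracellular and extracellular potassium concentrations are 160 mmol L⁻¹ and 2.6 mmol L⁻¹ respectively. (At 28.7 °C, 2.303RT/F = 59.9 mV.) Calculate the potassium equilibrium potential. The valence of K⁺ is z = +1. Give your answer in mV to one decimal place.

E = (59.9/z) · log₁₀([K⁺]_out/[K⁺]_in) with z = +1.
= (59.9/1) · log₁₀(2.6/160) = 59.90 · log₁₀(0.01625)
= 59.90 · (-1.7891) = -107.17 mV

-107.2 mV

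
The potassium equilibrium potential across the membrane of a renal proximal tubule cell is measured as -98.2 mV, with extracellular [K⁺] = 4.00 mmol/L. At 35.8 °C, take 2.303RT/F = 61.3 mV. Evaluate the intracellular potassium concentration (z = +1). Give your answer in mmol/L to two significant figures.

Nernst: E = (61.3/1) · log₁₀([out]/[in]), so log₁₀([out]/[in]) = -98.2 × 1 / 61.3 = -1.6020.
[out]/[in] = 10^(-1.6020) = 0.02501.
[in] = 4.00 / 0.02501 = 160 mmol/L.

160 mmol/L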